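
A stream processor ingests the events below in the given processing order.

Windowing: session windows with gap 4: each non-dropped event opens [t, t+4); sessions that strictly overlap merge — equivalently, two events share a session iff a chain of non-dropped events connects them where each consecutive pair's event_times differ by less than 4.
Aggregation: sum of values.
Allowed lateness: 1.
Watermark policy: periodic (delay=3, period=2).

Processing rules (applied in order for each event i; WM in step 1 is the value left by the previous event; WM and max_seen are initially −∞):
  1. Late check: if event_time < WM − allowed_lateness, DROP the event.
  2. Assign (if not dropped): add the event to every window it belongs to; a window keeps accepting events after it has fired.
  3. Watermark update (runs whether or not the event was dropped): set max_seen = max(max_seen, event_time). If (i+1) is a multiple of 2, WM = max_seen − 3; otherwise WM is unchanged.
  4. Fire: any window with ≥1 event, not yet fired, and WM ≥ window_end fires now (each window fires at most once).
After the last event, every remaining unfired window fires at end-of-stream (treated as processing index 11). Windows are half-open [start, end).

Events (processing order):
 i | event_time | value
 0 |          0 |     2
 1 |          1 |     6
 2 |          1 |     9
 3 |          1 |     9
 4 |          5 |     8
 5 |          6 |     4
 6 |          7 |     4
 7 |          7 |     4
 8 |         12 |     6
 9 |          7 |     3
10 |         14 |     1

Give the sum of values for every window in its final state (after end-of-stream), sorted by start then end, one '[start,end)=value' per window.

i=0 t=0 v=2: → [0,4); WM=−∞
i=1 t=1 v=6: → [0,5); WM=-2
i=2 t=1 v=9: → [0,5); WM=-2
i=3 t=1 v=9: → [0,5); WM=-2
i=4 t=5 v=8: → [5,9); WM=-2
i=5 t=6 v=4: → [5,10); WM=3
i=6 t=7 v=4: → [5,11); WM=3
i=7 t=7 v=4: → [5,11); WM=4
i=8 t=12 v=6: → [12,16); WM=4
i=9 t=7 v=3: → [5,11); WM=9
i=10 t=14 v=1: → [12,18); WM=9

[0,5)=26 [5,11)=23 [12,18)=7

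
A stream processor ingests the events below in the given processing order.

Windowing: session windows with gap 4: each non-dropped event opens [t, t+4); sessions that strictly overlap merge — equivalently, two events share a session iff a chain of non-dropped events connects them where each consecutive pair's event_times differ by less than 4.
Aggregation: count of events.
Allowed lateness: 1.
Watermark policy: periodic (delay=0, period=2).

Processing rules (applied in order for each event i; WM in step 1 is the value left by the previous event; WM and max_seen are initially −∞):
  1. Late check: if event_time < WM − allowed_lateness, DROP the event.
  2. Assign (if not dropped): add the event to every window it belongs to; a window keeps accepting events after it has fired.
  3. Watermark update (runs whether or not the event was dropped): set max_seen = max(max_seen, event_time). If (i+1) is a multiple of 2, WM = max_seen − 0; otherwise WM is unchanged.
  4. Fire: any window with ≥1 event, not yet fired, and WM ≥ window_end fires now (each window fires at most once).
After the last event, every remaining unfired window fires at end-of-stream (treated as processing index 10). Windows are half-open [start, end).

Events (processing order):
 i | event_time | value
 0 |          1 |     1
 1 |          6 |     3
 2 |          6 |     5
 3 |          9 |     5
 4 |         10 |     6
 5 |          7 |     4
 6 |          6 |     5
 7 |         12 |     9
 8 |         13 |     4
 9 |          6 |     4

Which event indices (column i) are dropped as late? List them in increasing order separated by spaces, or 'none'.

i=0 t=1 v=1: → [1,5); WM=−∞
i=1 t=6 v=3: → [6,10); WM=6
i=2 t=6 v=5: → [6,10); WM=6
i=3 t=9 v=5: → [6,13); WM=9
i=4 t=10 v=6: → [6,14); WM=9
i=5 t=7 v=4: DROP (t<9-1); WM=10
i=6 t=6 v=5: DROP (t<10-1); WM=10
i=7 t=12 v=9: → [6,16); WM=12
i=8 t=13 v=4: → [6,17); WM=12
i=9 t=6 v=4: DROP (t<12-1); WM=13

5 6 9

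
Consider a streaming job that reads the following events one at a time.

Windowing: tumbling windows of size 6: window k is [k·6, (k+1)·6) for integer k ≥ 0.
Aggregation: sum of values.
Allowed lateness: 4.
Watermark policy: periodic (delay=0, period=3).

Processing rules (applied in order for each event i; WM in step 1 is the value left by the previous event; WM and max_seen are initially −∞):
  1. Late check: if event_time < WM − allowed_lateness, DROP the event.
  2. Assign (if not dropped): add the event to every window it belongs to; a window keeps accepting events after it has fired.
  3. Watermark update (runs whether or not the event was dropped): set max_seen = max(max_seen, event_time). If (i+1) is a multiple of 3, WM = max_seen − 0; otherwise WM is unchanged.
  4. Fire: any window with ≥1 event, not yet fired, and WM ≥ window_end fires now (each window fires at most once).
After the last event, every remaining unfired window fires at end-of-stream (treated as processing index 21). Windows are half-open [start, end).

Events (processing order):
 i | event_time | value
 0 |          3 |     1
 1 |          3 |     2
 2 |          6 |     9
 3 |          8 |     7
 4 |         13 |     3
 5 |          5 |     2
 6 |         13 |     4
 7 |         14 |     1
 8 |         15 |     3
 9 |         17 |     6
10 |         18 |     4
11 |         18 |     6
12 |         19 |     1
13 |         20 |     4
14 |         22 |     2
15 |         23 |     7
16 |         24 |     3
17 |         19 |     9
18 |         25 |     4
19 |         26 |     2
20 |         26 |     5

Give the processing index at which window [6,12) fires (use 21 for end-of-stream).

i=0 t=3 v=1: → [0,6); WM=−∞
i=1 t=3 v=2: → [0,6); WM=−∞
i=2 t=6 v=9: → [6,12); WM=6; [0,6) fires=3
i=3 t=8 v=7: → [6,12); WM=6
i=4 t=13 v=3: → [12,18); WM=6
i=5 t=5 v=2: → [0,6); WM=13; [6,12) fires=16
i=6 t=13 v=4: → [12,18); WM=13
i=7 t=14 v=1: → [12,18); WM=13
i=8 t=15 v=3: → [12,18); WM=15
i=9 t=17 v=6: → [12,18); WM=15
i=10 t=18 v=4: → [18,24); WM=15
i=11 t=18 v=6: → [18,24); WM=18; [12,18) fires=17
i=12 t=19 v=1: → [18,24); WM=18
i=13 t=20 v=4: → [18,24); WM=18
i=14 t=22 v=2: → [18,24); WM=22
i=15 t=23 v=7: → [18,24); WM=22
i=16 t=24 v=3: → [24,30); WM=22
i=17 t=19 v=9: → [18,24); WM=24; [18,24) fires=33
i=18 t=25 v=4: → [24,30); WM=24
i=19 t=26 v=2: → [24,30); WM=24
i=20 t=26 v=5: → [24,30); WM=26

5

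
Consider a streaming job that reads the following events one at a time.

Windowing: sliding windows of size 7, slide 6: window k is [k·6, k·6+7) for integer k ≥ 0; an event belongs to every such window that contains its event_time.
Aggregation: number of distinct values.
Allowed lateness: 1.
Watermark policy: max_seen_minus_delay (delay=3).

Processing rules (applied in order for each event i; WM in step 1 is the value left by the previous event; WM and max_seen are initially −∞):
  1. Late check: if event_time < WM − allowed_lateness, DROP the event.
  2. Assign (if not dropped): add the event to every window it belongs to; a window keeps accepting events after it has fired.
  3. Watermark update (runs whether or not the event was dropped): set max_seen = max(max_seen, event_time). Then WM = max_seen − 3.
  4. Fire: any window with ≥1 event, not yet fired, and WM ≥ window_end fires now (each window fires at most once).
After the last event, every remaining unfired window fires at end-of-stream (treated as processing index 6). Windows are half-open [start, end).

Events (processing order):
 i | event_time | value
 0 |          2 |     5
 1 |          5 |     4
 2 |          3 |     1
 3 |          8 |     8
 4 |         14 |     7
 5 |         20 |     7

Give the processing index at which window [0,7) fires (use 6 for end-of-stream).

4

i=0 t=2 v=5: → [0,7); WM=-1
i=1 t=5 v=4: → [0,7); WM=2
i=2 t=3 v=1: → [0,7); WM=2
i=3 t=8 v=8: → [6,13); WM=5
i=4 t=14 v=7: → [12,19); WM=11; [0,7) fires=3
i=5 t=20 v=7: → [18,25); WM=17; [6,13) fires=1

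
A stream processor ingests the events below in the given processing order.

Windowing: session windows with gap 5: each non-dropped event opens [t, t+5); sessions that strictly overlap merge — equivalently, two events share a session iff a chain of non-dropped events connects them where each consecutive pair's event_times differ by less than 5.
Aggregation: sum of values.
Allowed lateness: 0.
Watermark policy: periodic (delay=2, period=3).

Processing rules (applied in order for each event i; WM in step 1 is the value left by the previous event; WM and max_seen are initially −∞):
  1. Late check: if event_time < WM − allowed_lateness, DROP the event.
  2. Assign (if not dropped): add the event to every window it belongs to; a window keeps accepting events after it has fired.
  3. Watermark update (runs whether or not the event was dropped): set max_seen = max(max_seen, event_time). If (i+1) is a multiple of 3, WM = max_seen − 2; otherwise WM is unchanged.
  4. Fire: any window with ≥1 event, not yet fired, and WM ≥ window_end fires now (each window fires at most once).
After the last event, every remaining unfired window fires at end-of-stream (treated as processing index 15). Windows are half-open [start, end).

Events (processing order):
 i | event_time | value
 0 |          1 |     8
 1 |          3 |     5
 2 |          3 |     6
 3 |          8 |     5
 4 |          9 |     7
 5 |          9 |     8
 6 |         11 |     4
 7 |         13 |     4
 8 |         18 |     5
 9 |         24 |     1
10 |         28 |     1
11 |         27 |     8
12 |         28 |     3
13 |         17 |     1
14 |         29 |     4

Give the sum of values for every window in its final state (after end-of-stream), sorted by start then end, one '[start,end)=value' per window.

i=0 t=1 v=8: → [1,6); WM=−∞
i=1 t=3 v=5: → [1,8); WM=−∞
i=2 t=3 v=6: → [1,8); WM=1
i=3 t=8 v=5: → [8,13); WM=1
i=4 t=9 v=7: → [8,14); WM=1
i=5 t=9 v=8: → [8,14); WM=7
i=6 t=11 v=4: → [8,16); WM=7
i=7 t=13 v=4: → [8,18); WM=7
i=8 t=18 v=5: → [18,23); WM=16
i=9 t=24 v=1: → [24,29); WM=16
i=10 t=28 v=1: → [24,33); WM=16
i=11 t=27 v=8: → [24,33); WM=26
i=12 t=28 v=3: → [24,33); WM=26
i=13 t=17 v=1: DROP (t<26-0); WM=26
i=14 t=29 v=4: → [24,34); WM=27

[1,8)=19 [8,18)=28 [18,23)=5 [24,34)=17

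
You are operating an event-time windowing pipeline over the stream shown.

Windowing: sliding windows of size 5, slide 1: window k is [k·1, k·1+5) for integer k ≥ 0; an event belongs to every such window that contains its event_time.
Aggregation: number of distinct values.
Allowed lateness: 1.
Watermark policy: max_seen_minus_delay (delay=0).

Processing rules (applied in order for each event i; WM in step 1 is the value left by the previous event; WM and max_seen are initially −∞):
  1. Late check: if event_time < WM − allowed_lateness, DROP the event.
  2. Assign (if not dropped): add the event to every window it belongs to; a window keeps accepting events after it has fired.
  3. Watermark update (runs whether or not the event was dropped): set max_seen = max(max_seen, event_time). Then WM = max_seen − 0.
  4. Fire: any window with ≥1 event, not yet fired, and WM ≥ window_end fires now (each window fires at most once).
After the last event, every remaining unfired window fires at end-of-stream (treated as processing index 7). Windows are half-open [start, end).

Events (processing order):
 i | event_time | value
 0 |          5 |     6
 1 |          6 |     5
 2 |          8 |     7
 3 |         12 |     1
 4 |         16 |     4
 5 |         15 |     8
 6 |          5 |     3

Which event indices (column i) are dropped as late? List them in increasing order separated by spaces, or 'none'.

6

i=0 t=5 v=6: → [5,10),[4,9),[3,8),[2,7),[1,6); WM=5
i=1 t=6 v=5: → [6,11),[5,10),[4,9),[3,8),[2,7); WM=6; [1,6) fires=1
i=2 t=8 v=7: → [8,13),[7,12),[6,11),[5,10),[4,9); WM=8; [2,7) fires=2 [3,8) fires=2
i=3 t=12 v=1: → [12,17),[11,16),[10,15),[9,14),[8,13); WM=12; [4,9) fires=3 [5,10) fires=3 [6,11) fires=2 [7,12) fires=1
i=4 t=16 v=4: → [16,21),[15,20),[14,19),[13,18),[12,17); WM=16; [8,13) fires=2 [9,14) fires=1 [10,15) fires=1 [11,16) fires=1
i=5 t=15 v=8: → [15,20),[14,19),[13,18),[12,17),[11,16); WM=16
i=6 t=5 v=3: DROP (t<16-1); WM=16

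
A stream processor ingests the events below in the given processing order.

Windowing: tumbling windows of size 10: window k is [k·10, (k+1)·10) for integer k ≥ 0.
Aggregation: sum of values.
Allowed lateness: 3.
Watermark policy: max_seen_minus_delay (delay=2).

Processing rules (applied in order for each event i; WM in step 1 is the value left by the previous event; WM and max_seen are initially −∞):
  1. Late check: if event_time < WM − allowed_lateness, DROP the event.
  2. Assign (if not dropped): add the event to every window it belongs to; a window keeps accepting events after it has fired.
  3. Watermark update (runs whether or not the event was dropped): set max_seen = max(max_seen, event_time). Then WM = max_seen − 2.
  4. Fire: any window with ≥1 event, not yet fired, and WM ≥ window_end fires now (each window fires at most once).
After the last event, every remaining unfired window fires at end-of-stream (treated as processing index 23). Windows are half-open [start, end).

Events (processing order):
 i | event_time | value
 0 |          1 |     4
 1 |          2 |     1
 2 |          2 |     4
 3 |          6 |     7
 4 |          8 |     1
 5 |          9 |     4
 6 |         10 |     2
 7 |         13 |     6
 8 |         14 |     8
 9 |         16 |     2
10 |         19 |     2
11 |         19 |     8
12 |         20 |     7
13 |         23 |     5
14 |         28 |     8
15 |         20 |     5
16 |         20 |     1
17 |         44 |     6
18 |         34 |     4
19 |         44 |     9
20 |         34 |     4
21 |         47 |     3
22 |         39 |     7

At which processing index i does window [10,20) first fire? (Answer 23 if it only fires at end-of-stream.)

i=0 t=1 v=4: → [0,10); WM=-1
i=1 t=2 v=1: → [0,10); WM=0
i=2 t=2 v=4: → [0,10); WM=0
i=3 t=6 v=7: → [0,10); WM=4
i=4 t=8 v=1: → [0,10); WM=6
i=5 t=9 v=4: → [0,10); WM=7
i=6 t=10 v=2: → [10,20); WM=8
i=7 t=13 v=6: → [10,20); WM=11; [0,10) fires=21
i=8 t=14 v=8: → [10,20); WM=12
i=9 t=16 v=2: → [10,20); WM=14
i=10 t=19 v=2: → [10,20); WM=17
i=11 t=19 v=8: → [10,20); WM=17
i=12 t=20 v=7: → [20,30); WM=18
i=13 t=23 v=5: → [20,30); WM=21; [10,20) fires=28
i=14 t=28 v=8: → [20,30); WM=26
i=15 t=20 v=5: DROP (t<26-3); WM=26
i=16 t=20 v=1: DROP (t<26-3); WM=26
i=17 t=44 v=6: → [40,50); WM=42; [20,30) fires=20
i=18 t=34 v=4: DROP (t<42-3); WM=42
i=19 t=44 v=9: → [40,50); WM=42
i=20 t=34 v=4: DROP (t<42-3); WM=42
i=21 t=47 v=3: → [40,50); WM=45
i=22 t=39 v=7: DROP (t<45-3); WM=45

13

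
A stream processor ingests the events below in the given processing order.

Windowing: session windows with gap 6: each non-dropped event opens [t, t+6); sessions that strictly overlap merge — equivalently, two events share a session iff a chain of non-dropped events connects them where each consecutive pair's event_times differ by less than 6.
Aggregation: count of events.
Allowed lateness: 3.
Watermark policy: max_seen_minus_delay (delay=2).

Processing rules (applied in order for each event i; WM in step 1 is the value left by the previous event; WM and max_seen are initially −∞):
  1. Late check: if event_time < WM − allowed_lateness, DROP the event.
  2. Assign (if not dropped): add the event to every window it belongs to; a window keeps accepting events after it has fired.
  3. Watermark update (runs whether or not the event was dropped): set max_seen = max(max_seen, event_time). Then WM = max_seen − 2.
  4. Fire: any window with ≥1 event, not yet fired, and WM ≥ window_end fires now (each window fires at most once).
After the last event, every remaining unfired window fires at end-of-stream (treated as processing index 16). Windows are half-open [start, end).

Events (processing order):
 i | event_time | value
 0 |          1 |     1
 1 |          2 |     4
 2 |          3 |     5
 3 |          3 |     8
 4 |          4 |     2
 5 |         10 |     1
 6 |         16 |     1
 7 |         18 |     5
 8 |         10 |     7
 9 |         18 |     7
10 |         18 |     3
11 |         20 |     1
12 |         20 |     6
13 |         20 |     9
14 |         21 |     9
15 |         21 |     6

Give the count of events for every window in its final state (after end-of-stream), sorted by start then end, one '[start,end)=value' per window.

[1,10)=5 [10,16)=1 [16,27)=9

i=0 t=1 v=1: → [1,7); WM=-1
i=1 t=2 v=4: → [1,8); WM=0
i=2 t=3 v=5: → [1,9); WM=1
i=3 t=3 v=8: → [1,9); WM=1
i=4 t=4 v=2: → [1,10); WM=2
i=5 t=10 v=1: → [10,16); WM=8
i=6 t=16 v=1: → [16,22); WM=14
i=7 t=18 v=5: → [16,24); WM=16
i=8 t=10 v=7: DROP (t<16-3); WM=16
i=9 t=18 v=7: → [16,24); WM=16
i=10 t=18 v=3: → [16,24); WM=16
i=11 t=20 v=1: → [16,26); WM=18
i=12 t=20 v=6: → [16,26); WM=18
i=13 t=20 v=9: → [16,26); WM=18
i=14 t=21 v=9: → [16,27); WM=19
i=15 t=21 v=6: → [16,27); WM=19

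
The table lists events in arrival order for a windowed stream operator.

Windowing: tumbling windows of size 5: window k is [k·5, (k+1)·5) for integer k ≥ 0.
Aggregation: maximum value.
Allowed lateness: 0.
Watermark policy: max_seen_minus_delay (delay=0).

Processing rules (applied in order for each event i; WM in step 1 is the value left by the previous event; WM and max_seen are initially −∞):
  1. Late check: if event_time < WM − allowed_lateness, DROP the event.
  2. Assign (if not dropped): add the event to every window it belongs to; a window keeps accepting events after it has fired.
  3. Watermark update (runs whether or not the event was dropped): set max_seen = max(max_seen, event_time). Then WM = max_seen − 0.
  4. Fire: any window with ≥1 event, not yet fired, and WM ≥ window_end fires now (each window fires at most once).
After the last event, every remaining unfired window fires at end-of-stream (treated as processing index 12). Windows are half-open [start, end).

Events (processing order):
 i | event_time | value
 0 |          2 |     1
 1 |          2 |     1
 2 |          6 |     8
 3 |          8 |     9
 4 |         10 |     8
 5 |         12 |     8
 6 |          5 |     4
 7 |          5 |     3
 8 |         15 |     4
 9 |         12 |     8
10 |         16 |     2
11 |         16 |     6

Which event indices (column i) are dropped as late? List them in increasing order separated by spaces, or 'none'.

i=0 t=2 v=1: → [0,5); WM=2
i=1 t=2 v=1: → [0,5); WM=2
i=2 t=6 v=8: → [5,10); WM=6; [0,5) fires=1
i=3 t=8 v=9: → [5,10); WM=8
i=4 t=10 v=8: → [10,15); WM=10; [5,10) fires=9
i=5 t=12 v=8: → [10,15); WM=12
i=6 t=5 v=4: DROP (t<12-0); WM=12
i=7 t=5 v=3: DROP (t<12-0); WM=12
i=8 t=15 v=4: → [15,20); WM=15; [10,15) fires=8
i=9 t=12 v=8: DROP (t<15-0); WM=15
i=10 t=16 v=2: → [15,20); WM=16
i=11 t=16 v=6: → [15,20); WM=16

6 7 9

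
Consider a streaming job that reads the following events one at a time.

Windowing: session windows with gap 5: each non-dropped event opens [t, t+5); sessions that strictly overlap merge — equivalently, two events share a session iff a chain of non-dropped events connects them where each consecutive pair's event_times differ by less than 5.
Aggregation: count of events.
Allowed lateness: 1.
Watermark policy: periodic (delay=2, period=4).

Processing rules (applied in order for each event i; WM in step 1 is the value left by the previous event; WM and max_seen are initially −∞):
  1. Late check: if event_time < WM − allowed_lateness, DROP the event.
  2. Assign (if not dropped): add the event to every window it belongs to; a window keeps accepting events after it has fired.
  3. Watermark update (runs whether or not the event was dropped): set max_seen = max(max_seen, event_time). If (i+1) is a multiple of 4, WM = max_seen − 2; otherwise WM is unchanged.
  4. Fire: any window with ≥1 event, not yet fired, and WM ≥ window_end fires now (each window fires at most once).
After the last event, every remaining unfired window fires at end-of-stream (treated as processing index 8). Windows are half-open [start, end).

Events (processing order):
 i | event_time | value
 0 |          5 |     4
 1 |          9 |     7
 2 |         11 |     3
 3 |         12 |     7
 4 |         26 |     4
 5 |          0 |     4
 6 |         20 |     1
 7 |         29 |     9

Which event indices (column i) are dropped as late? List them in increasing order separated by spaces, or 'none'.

5

i=0 t=5 v=4: → [5,10); WM=−∞
i=1 t=9 v=7: → [5,14); WM=−∞
i=2 t=11 v=3: → [5,16); WM=−∞
i=3 t=12 v=7: → [5,17); WM=10
i=4 t=26 v=4: → [26,31); WM=10
i=5 t=0 v=4: DROP (t<10-1); WM=10
i=6 t=20 v=1: → [20,25); WM=10
i=7 t=29 v=9: → [26,34); WM=27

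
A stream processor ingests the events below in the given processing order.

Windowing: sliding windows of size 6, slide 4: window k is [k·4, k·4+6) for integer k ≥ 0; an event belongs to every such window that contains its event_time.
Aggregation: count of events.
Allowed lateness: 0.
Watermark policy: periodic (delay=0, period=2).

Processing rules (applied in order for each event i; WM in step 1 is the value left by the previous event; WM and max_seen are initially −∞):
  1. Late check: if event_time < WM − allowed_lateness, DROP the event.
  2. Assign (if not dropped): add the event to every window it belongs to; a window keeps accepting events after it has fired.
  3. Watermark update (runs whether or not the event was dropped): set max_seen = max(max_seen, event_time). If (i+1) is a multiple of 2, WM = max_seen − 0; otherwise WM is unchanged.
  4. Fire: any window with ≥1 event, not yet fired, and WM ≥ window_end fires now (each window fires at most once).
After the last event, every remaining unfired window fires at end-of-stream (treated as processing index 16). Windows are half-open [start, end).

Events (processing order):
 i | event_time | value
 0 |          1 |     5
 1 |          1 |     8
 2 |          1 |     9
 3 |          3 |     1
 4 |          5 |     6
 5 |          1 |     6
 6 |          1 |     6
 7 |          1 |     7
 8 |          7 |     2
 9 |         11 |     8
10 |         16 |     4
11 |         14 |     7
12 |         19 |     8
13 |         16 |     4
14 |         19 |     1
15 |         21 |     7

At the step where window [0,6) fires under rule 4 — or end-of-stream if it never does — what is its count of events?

i=0 t=1 v=5: → [0,6); WM=−∞
i=1 t=1 v=8: → [0,6); WM=1
i=2 t=1 v=9: → [0,6); WM=1
i=3 t=3 v=1: → [0,6); WM=3
i=4 t=5 v=6: → [4,10),[0,6); WM=3
i=5 t=1 v=6: DROP (t<3-0); WM=5
i=6 t=1 v=6: DROP (t<5-0); WM=5
i=7 t=1 v=7: DROP (t<5-0); WM=5
i=8 t=7 v=2: → [4,10); WM=5
i=9 t=11 v=8: → [8,14); WM=11; [0,6) fires=5 [4,10) fires=2
i=10 t=16 v=4: → [16,22),[12,18); WM=11
i=11 t=14 v=7: → [12,18); WM=16; [8,14) fires=1
i=12 t=19 v=8: → [16,22); WM=16
i=13 t=16 v=4: → [16,22),[12,18); WM=19; [12,18) fires=3
i=14 t=19 v=1: → [16,22); WM=19
i=15 t=21 v=7: → [20,26),[16,22); WM=21

5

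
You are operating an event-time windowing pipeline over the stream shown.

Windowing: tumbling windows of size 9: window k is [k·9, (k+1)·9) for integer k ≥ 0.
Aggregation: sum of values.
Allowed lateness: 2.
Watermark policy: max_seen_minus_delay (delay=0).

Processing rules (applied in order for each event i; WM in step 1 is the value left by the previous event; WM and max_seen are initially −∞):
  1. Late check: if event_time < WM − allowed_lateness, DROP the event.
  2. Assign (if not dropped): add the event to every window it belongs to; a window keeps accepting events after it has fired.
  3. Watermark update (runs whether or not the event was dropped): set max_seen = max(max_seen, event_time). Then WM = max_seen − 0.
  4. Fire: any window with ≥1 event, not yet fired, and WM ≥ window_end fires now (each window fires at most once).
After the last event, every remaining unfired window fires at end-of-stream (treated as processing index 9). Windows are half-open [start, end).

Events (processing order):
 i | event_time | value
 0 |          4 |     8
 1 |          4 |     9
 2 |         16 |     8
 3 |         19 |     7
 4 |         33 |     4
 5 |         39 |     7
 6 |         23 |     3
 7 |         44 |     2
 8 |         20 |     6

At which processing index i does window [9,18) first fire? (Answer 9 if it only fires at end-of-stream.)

i=0 t=4 v=8: → [0,9); WM=4
i=1 t=4 v=9: → [0,9); WM=4
i=2 t=16 v=8: → [9,18); WM=16; [0,9) fires=17
i=3 t=19 v=7: → [18,27); WM=19; [9,18) fires=8
i=4 t=33 v=4: → [27,36); WM=33; [18,27) fires=7
i=5 t=39 v=7: → [36,45); WM=39; [27,36) fires=4
i=6 t=23 v=3: DROP (t<39-2); WM=39
i=7 t=44 v=2: → [36,45); WM=44
i=8 t=20 v=6: DROP (t<44-2); WM=44

3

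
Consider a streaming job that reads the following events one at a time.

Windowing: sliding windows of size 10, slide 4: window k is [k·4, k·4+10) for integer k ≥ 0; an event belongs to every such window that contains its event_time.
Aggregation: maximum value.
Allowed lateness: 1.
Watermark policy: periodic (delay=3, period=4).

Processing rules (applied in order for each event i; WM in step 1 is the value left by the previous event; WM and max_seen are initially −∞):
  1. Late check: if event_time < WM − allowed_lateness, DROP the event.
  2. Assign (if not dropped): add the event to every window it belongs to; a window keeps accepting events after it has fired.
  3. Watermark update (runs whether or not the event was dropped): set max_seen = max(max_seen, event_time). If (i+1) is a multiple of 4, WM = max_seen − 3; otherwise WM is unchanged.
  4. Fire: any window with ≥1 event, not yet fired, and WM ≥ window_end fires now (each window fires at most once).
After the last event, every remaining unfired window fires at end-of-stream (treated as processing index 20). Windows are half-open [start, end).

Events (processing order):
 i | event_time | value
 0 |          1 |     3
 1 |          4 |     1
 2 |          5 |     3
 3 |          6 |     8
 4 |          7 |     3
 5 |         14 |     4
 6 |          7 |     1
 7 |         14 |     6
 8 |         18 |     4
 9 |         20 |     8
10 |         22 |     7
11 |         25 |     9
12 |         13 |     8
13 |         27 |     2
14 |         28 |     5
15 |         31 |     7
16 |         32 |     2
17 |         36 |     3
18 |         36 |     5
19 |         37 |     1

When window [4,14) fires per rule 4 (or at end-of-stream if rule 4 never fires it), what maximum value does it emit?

8

i=0 t=1 v=3: → [0,10); WM=−∞
i=1 t=4 v=1: → [4,14),[0,10); WM=−∞
i=2 t=5 v=3: → [4,14),[0,10); WM=−∞
i=3 t=6 v=8: → [4,14),[0,10); WM=3
i=4 t=7 v=3: → [4,14),[0,10); WM=3
i=5 t=14 v=4: → [12,22),[8,18); WM=3
i=6 t=7 v=1: → [4,14),[0,10); WM=3
i=7 t=14 v=6: → [12,22),[8,18); WM=11; [0,10) fires=8
i=8 t=18 v=4: → [16,26),[12,22); WM=11
i=9 t=20 v=8: → [20,30),[16,26),[12,22); WM=11
i=10 t=22 v=7: → [20,30),[16,26); WM=11
i=11 t=25 v=9: → [24,34),[20,30),[16,26); WM=22; [4,14) fires=8 [8,18) fires=6 [12,22) fires=8
i=12 t=13 v=8: DROP (t<22-1); WM=22
i=13 t=27 v=2: → [24,34),[20,30); WM=22
i=14 t=28 v=5: → [28,38),[24,34),[20,30); WM=22
i=15 t=31 v=7: → [28,38),[24,34); WM=28; [16,26) fires=9
i=16 t=32 v=2: → [32,42),[28,38),[24,34); WM=28
i=17 t=36 v=3: → [36,46),[32,42),[28,38); WM=28
i=18 t=36 v=5: → [36,46),[32,42),[28,38); WM=28
i=19 t=37 v=1: → [36,46),[32,42),[28,38); WM=34; [20,30) fires=9 [24,34) fires=9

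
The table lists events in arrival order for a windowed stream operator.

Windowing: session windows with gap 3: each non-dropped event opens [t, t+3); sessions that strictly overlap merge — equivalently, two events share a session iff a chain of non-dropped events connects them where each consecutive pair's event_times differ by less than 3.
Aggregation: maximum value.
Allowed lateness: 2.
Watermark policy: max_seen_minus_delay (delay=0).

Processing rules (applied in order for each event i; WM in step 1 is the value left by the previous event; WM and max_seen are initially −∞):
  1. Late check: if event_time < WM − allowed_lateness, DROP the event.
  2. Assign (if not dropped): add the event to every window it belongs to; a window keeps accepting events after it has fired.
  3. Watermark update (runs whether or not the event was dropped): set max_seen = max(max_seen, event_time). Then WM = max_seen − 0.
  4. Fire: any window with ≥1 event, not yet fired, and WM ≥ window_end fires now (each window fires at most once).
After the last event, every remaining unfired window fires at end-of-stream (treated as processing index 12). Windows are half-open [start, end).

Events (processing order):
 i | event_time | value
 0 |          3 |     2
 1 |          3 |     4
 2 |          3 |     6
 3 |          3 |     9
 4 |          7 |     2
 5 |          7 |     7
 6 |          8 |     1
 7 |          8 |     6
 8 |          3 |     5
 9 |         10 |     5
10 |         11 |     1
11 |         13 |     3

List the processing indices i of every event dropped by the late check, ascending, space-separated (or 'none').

8

i=0 t=3 v=2: → [3,6); WM=3
i=1 t=3 v=4: → [3,6); WM=3
i=2 t=3 v=6: → [3,6); WM=3
i=3 t=3 v=9: → [3,6); WM=3
i=4 t=7 v=2: → [7,10); WM=7
i=5 t=7 v=7: → [7,10); WM=7
i=6 t=8 v=1: → [7,11); WM=8
i=7 t=8 v=6: → [7,11); WM=8
i=8 t=3 v=5: DROP (t<8-2); WM=8
i=9 t=10 v=5: → [7,13); WM=10
i=10 t=11 v=1: → [7,14); WM=11
i=11 t=13 v=3: → [7,16); WM=13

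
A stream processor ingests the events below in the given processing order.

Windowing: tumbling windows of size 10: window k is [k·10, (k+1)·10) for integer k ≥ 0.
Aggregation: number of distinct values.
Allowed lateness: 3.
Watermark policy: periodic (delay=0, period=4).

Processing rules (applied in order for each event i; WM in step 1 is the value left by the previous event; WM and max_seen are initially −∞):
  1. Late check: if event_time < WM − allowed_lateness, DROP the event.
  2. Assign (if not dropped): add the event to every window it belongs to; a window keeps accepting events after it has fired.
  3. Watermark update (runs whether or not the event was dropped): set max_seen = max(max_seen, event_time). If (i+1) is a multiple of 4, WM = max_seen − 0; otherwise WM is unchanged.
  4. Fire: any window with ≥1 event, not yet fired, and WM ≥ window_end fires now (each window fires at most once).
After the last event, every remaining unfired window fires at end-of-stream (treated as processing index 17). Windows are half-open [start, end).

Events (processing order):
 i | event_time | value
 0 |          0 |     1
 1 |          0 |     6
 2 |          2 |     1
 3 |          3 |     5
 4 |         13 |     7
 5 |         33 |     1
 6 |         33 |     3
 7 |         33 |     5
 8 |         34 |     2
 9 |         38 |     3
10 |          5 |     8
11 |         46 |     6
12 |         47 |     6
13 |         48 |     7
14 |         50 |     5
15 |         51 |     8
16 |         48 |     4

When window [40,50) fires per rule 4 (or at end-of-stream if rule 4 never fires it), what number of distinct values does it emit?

i=0 t=0 v=1: → [0,10); WM=−∞
i=1 t=0 v=6: → [0,10); WM=−∞
i=2 t=2 v=1: → [0,10); WM=−∞
i=3 t=3 v=5: → [0,10); WM=3
i=4 t=13 v=7: → [10,20); WM=3
i=5 t=33 v=1: → [30,40); WM=3
i=6 t=33 v=3: → [30,40); WM=3
i=7 t=33 v=5: → [30,40); WM=33; [0,10) fires=3 [10,20) fires=1
i=8 t=34 v=2: → [30,40); WM=33
i=9 t=38 v=3: → [30,40); WM=33
i=10 t=5 v=8: DROP (t<33-3); WM=33
i=11 t=46 v=6: → [40,50); WM=46; [30,40) fires=4
i=12 t=47 v=6: → [40,50); WM=46
i=13 t=48 v=7: → [40,50); WM=46
i=14 t=50 v=5: → [50,60); WM=46
i=15 t=51 v=8: → [50,60); WM=51; [40,50) fires=2
i=16 t=48 v=4: → [40,50); WM=51

2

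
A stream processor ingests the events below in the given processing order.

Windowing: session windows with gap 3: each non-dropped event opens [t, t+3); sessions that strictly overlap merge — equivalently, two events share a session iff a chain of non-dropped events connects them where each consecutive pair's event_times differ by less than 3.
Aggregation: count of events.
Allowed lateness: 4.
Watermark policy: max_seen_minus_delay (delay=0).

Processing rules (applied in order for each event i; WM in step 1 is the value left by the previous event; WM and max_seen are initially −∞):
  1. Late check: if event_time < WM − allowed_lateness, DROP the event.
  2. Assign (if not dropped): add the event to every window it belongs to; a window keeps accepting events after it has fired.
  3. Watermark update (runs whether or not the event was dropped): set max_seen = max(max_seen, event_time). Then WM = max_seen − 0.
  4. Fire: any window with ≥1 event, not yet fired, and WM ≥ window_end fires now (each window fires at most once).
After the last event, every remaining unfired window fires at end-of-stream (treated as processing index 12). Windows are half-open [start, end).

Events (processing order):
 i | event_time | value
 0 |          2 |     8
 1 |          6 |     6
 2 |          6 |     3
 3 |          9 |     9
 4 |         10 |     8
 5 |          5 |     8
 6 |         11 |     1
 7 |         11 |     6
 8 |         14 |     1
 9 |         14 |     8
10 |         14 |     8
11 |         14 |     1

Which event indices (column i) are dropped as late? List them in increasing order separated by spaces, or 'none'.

5

i=0 t=2 v=8: → [2,5); WM=2
i=1 t=6 v=6: → [6,9); WM=6
i=2 t=6 v=3: → [6,9); WM=6
i=3 t=9 v=9: → [9,12); WM=9
i=4 t=10 v=8: → [9,13); WM=10
i=5 t=5 v=8: DROP (t<10-4); WM=10
i=6 t=11 v=1: → [9,14); WM=11
i=7 t=11 v=6: → [9,14); WM=11
i=8 t=14 v=1: → [14,17); WM=14
i=9 t=14 v=8: → [14,17); WM=14
i=10 t=14 v=8: → [14,17); WM=14
i=11 t=14 v=1: → [14,17); WM=14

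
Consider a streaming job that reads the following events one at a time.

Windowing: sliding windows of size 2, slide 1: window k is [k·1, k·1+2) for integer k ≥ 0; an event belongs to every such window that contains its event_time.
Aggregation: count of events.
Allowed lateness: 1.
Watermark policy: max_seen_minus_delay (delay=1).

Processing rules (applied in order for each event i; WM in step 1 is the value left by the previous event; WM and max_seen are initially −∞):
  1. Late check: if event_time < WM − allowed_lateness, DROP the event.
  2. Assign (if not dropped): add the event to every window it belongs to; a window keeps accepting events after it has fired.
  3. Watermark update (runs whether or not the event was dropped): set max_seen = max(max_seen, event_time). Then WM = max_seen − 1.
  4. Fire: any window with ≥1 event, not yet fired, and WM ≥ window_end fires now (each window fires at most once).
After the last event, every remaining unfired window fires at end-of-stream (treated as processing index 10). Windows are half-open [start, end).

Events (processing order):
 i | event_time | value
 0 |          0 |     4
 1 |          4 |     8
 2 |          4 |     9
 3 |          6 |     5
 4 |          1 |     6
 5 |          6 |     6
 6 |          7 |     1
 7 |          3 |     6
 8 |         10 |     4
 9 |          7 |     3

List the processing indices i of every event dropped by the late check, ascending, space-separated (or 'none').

4 7 9

i=0 t=0 v=4: → [0,2); WM=-1
i=1 t=4 v=8: → [4,6),[3,5); WM=3; [0,2) fires=1
i=2 t=4 v=9: → [4,6),[3,5); WM=3
i=3 t=6 v=5: → [6,8),[5,7); WM=5; [3,5) fires=2
i=4 t=1 v=6: DROP (t<5-1); WM=5
i=5 t=6 v=6: → [6,8),[5,7); WM=5
i=6 t=7 v=1: → [7,9),[6,8); WM=6; [4,6) fires=2
i=7 t=3 v=6: DROP (t<6-1); WM=6
i=8 t=10 v=4: → [10,12),[9,11); WM=9; [5,7) fires=2 [6,8) fires=3 [7,9) fires=1
i=9 t=7 v=3: DROP (t<9-1); WM=9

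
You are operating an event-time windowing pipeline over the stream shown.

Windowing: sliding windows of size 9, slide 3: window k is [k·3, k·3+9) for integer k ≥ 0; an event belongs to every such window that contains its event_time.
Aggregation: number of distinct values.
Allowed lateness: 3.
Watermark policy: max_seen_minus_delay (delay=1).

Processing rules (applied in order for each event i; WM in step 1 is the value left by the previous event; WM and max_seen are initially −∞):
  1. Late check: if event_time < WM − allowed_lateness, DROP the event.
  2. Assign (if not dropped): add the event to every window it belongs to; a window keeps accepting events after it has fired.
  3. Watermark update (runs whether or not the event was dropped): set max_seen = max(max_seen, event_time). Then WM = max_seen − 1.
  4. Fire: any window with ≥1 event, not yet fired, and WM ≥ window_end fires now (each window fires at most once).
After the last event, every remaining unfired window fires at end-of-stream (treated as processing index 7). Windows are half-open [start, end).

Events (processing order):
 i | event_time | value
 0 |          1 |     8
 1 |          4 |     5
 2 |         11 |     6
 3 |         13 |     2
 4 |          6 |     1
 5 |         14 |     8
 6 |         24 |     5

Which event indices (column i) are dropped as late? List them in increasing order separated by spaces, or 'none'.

i=0 t=1 v=8: → [0,9); WM=0
i=1 t=4 v=5: → [3,12),[0,9); WM=3
i=2 t=11 v=6: → [9,18),[6,15),[3,12); WM=10; [0,9) fires=2
i=3 t=13 v=2: → [12,21),[9,18),[6,15); WM=12; [3,12) fires=2
i=4 t=6 v=1: DROP (t<12-3); WM=12
i=5 t=14 v=8: → [12,21),[9,18),[6,15); WM=13
i=6 t=24 v=5: → [24,33),[21,30),[18,27); WM=23; [6,15) fires=3 [9,18) fires=3 [12,21) fires=2

4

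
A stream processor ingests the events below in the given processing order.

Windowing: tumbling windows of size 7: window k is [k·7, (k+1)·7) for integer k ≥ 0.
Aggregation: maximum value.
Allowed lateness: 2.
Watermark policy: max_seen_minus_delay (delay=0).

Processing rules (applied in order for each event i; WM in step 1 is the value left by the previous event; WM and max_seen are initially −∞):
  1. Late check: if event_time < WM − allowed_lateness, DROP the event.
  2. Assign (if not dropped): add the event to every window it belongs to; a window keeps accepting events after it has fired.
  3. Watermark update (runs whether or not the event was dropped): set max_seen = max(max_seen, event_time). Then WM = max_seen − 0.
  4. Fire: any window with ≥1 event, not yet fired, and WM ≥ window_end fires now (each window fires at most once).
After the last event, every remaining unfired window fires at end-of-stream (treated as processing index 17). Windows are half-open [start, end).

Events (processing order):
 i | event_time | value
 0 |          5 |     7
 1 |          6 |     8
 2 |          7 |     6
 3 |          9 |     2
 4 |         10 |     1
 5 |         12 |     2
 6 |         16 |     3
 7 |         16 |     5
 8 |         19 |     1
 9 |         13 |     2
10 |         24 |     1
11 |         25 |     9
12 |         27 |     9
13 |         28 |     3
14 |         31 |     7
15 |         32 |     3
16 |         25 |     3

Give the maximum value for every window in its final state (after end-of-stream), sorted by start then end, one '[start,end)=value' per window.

[0,7)=8 [7,14)=6 [14,21)=5 [21,28)=9 [28,35)=7

i=0 t=5 v=7: → [0,7); WM=5
i=1 t=6 v=8: → [0,7); WM=6
i=2 t=7 v=6: → [7,14); WM=7; [0,7) fires=8
i=3 t=9 v=2: → [7,14); WM=9
i=4 t=10 v=1: → [7,14); WM=10
i=5 t=12 v=2: → [7,14); WM=12
i=6 t=16 v=3: → [14,21); WM=16; [7,14) fires=6
i=7 t=16 v=5: → [14,21); WM=16
i=8 t=19 v=1: → [14,21); WM=19
i=9 t=13 v=2: DROP (t<19-2); WM=19
i=10 t=24 v=1: → [21,28); WM=24; [14,21) fires=5
i=11 t=25 v=9: → [21,28); WM=25
i=12 t=27 v=9: → [21,28); WM=27
i=13 t=28 v=3: → [28,35); WM=28; [21,28) fires=9
i=14 t=31 v=7: → [28,35); WM=31
i=15 t=32 v=3: → [28,35); WM=32
i=16 t=25 v=3: DROP (t<32-2); WM=32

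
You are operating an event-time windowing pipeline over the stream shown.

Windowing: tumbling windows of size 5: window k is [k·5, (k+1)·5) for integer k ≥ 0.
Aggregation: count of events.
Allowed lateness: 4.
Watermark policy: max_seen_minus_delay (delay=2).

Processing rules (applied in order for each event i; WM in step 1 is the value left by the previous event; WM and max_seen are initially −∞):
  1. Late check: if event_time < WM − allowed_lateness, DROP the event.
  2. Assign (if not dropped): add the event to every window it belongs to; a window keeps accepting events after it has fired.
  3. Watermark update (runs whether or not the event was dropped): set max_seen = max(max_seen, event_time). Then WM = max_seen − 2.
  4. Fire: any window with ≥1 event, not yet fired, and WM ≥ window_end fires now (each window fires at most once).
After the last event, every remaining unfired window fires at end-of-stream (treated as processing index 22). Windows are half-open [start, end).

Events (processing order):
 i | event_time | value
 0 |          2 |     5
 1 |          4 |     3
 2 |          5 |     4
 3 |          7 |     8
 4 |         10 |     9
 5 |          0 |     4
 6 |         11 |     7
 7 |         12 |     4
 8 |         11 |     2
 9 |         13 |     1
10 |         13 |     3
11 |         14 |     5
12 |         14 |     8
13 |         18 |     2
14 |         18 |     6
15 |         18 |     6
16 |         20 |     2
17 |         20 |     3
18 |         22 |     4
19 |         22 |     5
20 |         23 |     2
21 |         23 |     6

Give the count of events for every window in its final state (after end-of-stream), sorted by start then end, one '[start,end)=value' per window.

i=0 t=2 v=5: → [0,5); WM=0
i=1 t=4 v=3: → [0,5); WM=2
i=2 t=5 v=4: → [5,10); WM=3
i=3 t=7 v=8: → [5,10); WM=5; [0,5) fires=2
i=4 t=10 v=9: → [10,15); WM=8
i=5 t=0 v=4: DROP (t<8-4); WM=8
i=6 t=11 v=7: → [10,15); WM=9
i=7 t=12 v=4: → [10,15); WM=10; [5,10) fires=2
i=8 t=11 v=2: → [10,15); WM=10
i=9 t=13 v=1: → [10,15); WM=11
i=10 t=13 v=3: → [10,15); WM=11
i=11 t=14 v=5: → [10,15); WM=12
i=12 t=14 v=8: → [10,15); WM=12
i=13 t=18 v=2: → [15,20); WM=16; [10,15) fires=8
i=14 t=18 v=6: → [15,20); WM=16
i=15 t=18 v=6: → [15,20); WM=16
i=16 t=20 v=2: → [20,25); WM=18
i=17 t=20 v=3: → [20,25); WM=18
i=18 t=22 v=4: → [20,25); WM=20; [15,20) fires=3
i=19 t=22 v=5: → [20,25); WM=20
i=20 t=23 v=2: → [20,25); WM=21
i=21 t=23 v=6: → [20,25); WM=21

[0,5)=2 [5,10)=2 [10,15)=8 [15,20)=3 [20,25)=6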